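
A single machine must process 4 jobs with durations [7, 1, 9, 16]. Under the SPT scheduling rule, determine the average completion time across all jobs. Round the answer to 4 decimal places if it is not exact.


Sort jobs by processing time (SPT order): [1, 7, 9, 16]
Compute completion times sequentially:
  Job 1: processing = 1, completes at 1
  Job 2: processing = 7, completes at 8
  Job 3: processing = 9, completes at 17
  Job 4: processing = 16, completes at 33
Sum of completion times = 59
Average completion time = 59/4 = 14.75

14.75


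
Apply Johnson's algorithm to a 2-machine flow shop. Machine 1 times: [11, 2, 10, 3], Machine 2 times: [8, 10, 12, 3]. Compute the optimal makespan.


Apply Johnson's rule:
  Group 1 (a <= b): [(2, 2, 10), (4, 3, 3), (3, 10, 12)]
  Group 2 (a > b): [(1, 11, 8)]
Optimal job order: [2, 4, 3, 1]
Schedule:
  Job 2: M1 done at 2, M2 done at 12
  Job 4: M1 done at 5, M2 done at 15
  Job 3: M1 done at 15, M2 done at 27
  Job 1: M1 done at 26, M2 done at 35
Makespan = 35

35


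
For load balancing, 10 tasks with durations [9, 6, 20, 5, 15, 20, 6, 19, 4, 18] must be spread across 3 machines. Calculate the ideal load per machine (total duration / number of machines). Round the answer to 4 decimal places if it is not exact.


Total processing time = 9 + 6 + 20 + 5 + 15 + 20 + 6 + 19 + 4 + 18 = 122
Number of machines = 3
Ideal balanced load = 122 / 3 = 40.6667

40.6667


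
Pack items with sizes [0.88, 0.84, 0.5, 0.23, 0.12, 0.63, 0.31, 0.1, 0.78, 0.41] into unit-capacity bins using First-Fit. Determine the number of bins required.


Place items sequentially using First-Fit:
  Item 0.88 -> new Bin 1
  Item 0.84 -> new Bin 2
  Item 0.5 -> new Bin 3
  Item 0.23 -> Bin 3 (now 0.73)
  Item 0.12 -> Bin 1 (now 1.0)
  Item 0.63 -> new Bin 4
  Item 0.31 -> Bin 4 (now 0.94)
  Item 0.1 -> Bin 2 (now 0.94)
  Item 0.78 -> new Bin 5
  Item 0.41 -> new Bin 6
Total bins used = 6

6


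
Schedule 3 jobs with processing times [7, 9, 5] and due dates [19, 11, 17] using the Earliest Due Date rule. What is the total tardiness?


Sort by due date (EDD order): [(9, 11), (5, 17), (7, 19)]
Compute completion times and tardiness:
  Job 1: p=9, d=11, C=9, tardiness=max(0,9-11)=0
  Job 2: p=5, d=17, C=14, tardiness=max(0,14-17)=0
  Job 3: p=7, d=19, C=21, tardiness=max(0,21-19)=2
Total tardiness = 2

2


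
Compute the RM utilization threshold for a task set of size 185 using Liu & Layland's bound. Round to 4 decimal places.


Compute 2^(1/185) = 1.0037537693
Subtract 1: 1.0037537693 - 1 = 0.0037537693
Multiply by n: 185 * 0.0037537693 = 0.6944473205
Round to 4 dp: 0.6944

0.6944


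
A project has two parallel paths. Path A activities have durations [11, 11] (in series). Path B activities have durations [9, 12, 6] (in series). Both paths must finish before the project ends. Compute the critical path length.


Path A total = 11 + 11 = 22
Path B total = 9 + 12 + 6 = 27
Critical path = longest path = max(22, 27) = 27

27


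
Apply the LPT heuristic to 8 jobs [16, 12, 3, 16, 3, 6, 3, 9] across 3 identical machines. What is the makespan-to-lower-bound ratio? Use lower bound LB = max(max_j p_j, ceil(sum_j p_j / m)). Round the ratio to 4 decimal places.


LPT order: [16, 16, 12, 9, 6, 3, 3, 3]
Machine loads after assignment: [22, 22, 24]
LPT makespan = 24
Lower bound = max(max_job, ceil(total/3)) = max(16, 23) = 23
Ratio = 24 / 23 = 1.0435

1.0435


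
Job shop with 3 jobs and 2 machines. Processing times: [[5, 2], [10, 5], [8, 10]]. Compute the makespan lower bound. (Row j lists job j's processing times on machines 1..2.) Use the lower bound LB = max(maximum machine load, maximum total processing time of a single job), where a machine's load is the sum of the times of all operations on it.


Machine loads:
  Machine 1: 5 + 10 + 8 = 23
  Machine 2: 2 + 5 + 10 = 17
Max machine load = 23
Job totals:
  Job 1: 7
  Job 2: 15
  Job 3: 18
Max job total = 18
Lower bound = max(23, 18) = 23

23


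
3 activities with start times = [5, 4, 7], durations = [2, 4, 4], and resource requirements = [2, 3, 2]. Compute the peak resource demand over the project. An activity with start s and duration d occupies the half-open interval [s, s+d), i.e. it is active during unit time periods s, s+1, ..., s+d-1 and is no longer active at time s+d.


Each activity i is active on [start_i, start_i + duration_i).
Compute total resource usage per time slot:
  t=0: active resources = [], total = 0
  t=1: active resources = [], total = 0
  t=2: active resources = [], total = 0
  t=3: active resources = [], total = 0
  t=4: active resources = [3], total = 3
  t=5: active resources = [2, 3], total = 5
  t=6: active resources = [2, 3], total = 5
  t=7: active resources = [3, 2], total = 5
  t=8: active resources = [2], total = 2
  t=9: active resources = [2], total = 2
  t=10: active resources = [2], total = 2
Peak resource demand = 5

5


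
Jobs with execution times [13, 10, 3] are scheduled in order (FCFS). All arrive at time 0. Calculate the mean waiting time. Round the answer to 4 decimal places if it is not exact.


FCFS order (as given): [13, 10, 3]
Waiting times:
  Job 1: wait = 0
  Job 2: wait = 13
  Job 3: wait = 23
Sum of waiting times = 36
Average waiting time = 36/3 = 12.0

12.0


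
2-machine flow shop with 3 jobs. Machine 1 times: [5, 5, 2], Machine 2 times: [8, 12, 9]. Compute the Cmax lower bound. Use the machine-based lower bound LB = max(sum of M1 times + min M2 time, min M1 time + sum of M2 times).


LB1 = sum(M1 times) + min(M2 times) = 12 + 8 = 20
LB2 = min(M1 times) + sum(M2 times) = 2 + 29 = 31
Lower bound = max(LB1, LB2) = max(20, 31) = 31

31


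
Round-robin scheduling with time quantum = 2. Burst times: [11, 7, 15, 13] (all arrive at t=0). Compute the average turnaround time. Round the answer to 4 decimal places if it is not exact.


Time quantum = 2
Execution trace:
  J1 runs 2 units, time = 2
  J2 runs 2 units, time = 4
  J3 runs 2 units, time = 6
  J4 runs 2 units, time = 8
  J1 runs 2 units, time = 10
  J2 runs 2 units, time = 12
  J3 runs 2 units, time = 14
  J4 runs 2 units, time = 16
  J1 runs 2 units, time = 18
  J2 runs 2 units, time = 20
  J3 runs 2 units, time = 22
  J4 runs 2 units, time = 24
  J1 runs 2 units, time = 26
  J2 runs 1 units, time = 27
  J3 runs 2 units, time = 29
  J4 runs 2 units, time = 31
  J1 runs 2 units, time = 33
  J3 runs 2 units, time = 35
  J4 runs 2 units, time = 37
  J1 runs 1 units, time = 38
  J3 runs 2 units, time = 40
  J4 runs 2 units, time = 42
  J3 runs 2 units, time = 44
  J4 runs 1 units, time = 45
  J3 runs 1 units, time = 46
Finish times: [38, 27, 46, 45]
Average turnaround = 156/4 = 39.0

39.0


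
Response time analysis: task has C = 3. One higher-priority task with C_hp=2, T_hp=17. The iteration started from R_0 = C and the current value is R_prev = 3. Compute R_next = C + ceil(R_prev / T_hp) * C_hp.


R_next = C + ceil(R_prev / T_hp) * C_hp
ceil(3 / 17) = ceil(0.1765) = 1
Interference = 1 * 2 = 2
R_next = 3 + 2 = 5

5


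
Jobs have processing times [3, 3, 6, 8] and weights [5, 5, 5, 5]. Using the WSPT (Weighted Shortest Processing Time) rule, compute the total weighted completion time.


Compute p/w ratios and sort ascending (WSPT): [(3, 5), (3, 5), (6, 5), (8, 5)]
Compute weighted completion times:
  Job (p=3,w=5): C=3, w*C=5*3=15
  Job (p=3,w=5): C=6, w*C=5*6=30
  Job (p=6,w=5): C=12, w*C=5*12=60
  Job (p=8,w=5): C=20, w*C=5*20=100
Total weighted completion time = 205

205


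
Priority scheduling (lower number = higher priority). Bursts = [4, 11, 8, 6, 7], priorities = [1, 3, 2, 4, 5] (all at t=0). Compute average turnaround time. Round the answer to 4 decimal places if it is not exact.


Sort by priority (ascending = highest first):
Order: [(1, 4), (2, 8), (3, 11), (4, 6), (5, 7)]
Completion times:
  Priority 1, burst=4, C=4
  Priority 2, burst=8, C=12
  Priority 3, burst=11, C=23
  Priority 4, burst=6, C=29
  Priority 5, burst=7, C=36
Average turnaround = 104/5 = 20.8

20.8


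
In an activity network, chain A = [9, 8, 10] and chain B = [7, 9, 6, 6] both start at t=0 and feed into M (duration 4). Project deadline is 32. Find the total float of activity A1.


Forward pass: ES(A1) = sum of predecessors on chain A = 0
EF = ES + duration = 0 + 9 = 9
Backward pass: LF(M) = deadline = 32; LS(M) = 32 - 4 = 28
LF(A1) = LS(M) - sum(successors on chain A) = 28 - 18 = 10
LS = LF - duration = 10 - 9 = 1
Total float = LS - ES = 1 - 0 = 1

1


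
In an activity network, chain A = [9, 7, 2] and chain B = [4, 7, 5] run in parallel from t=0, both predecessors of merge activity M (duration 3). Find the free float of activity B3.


ES(B3) = sum of predecessors on chain B = 11
EF(B3) = ES + duration = 11 + 5 = 16
Successor of B3 is M. ES(M) = max(sum(A), sum(B)) = max(18, 16) = 18
Free float = ES(successor) - EF(current) = 18 - 16 = 2

2


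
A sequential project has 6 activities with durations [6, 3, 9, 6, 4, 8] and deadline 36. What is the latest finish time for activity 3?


LF(activity 3) = deadline - sum of successor durations
Successors: activities 4 through 6 with durations [6, 4, 8]
Sum of successor durations = 18
LF = 36 - 18 = 18

18


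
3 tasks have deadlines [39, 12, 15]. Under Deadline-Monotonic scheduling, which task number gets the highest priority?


Sort tasks by relative deadline (ascending):
  Task 2: deadline = 12
  Task 3: deadline = 15
  Task 1: deadline = 39
Priority order (highest first): [2, 3, 1]
Highest priority task = 2

2


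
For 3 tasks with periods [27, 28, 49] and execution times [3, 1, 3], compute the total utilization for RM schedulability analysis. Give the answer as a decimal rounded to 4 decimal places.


Compute individual utilizations (exact fractions):
  Task 1: C/T = 3/27 = 1/9 (approx. 0.1111)
  Task 2: C/T = 1/28 (approx. 0.0357)
  Task 3: C/T = 3/49 (approx. 0.0612)
Total utilization U = 1/9 + 1/28 + 3/49 = 367/1764
Rounded to 4 decimal places: U = 0.2080
RM (Liu & Layland) bound for 3 tasks = 0.779763; compare with U = 367/1764 (approx. 0.208050)
U <= bound, so schedulable by RM sufficient condition.

0.2080


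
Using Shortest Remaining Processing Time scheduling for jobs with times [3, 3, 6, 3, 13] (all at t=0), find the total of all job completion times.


Since all jobs arrive at t=0, SRPT equals SPT ordering.
SPT order: [3, 3, 3, 6, 13]
Completion times:
  Job 1: p=3, C=3
  Job 2: p=3, C=6
  Job 3: p=3, C=9
  Job 4: p=6, C=15
  Job 5: p=13, C=28
Total completion time = 3 + 6 + 9 + 15 + 28 = 61

61


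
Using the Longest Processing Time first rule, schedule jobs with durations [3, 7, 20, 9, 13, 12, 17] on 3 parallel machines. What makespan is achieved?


Sort jobs in decreasing order (LPT): [20, 17, 13, 12, 9, 7, 3]
Assign each job to the least loaded machine:
  Machine 1: jobs [20, 7], load = 27
  Machine 2: jobs [17, 9], load = 26
  Machine 3: jobs [13, 12, 3], load = 28
Makespan = max load = 28

28


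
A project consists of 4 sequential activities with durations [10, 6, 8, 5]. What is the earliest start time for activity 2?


Activity 2 starts after activities 1 through 1 complete.
Predecessor durations: [10]
ES = 10 = 10

10


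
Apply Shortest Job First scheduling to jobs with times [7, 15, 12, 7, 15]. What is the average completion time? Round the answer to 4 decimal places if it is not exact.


SJF order (ascending): [7, 7, 12, 15, 15]
Completion times:
  Job 1: burst=7, C=7
  Job 2: burst=7, C=14
  Job 3: burst=12, C=26
  Job 4: burst=15, C=41
  Job 5: burst=15, C=56
Average completion = 144/5 = 28.8

28.8


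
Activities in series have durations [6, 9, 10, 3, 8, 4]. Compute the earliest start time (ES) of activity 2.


Activity 2 starts after activities 1 through 1 complete.
Predecessor durations: [6]
ES = 6 = 6

6


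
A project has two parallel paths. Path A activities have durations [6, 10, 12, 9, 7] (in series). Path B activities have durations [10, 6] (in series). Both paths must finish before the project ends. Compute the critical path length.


Path A total = 6 + 10 + 12 + 9 + 7 = 44
Path B total = 10 + 6 = 16
Critical path = longest path = max(44, 16) = 44

44


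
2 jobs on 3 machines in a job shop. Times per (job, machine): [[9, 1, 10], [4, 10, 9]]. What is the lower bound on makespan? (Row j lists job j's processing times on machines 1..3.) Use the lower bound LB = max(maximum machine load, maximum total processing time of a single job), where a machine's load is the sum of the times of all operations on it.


Machine loads:
  Machine 1: 9 + 4 = 13
  Machine 2: 1 + 10 = 11
  Machine 3: 10 + 9 = 19
Max machine load = 19
Job totals:
  Job 1: 20
  Job 2: 23
Max job total = 23
Lower bound = max(19, 23) = 23

23


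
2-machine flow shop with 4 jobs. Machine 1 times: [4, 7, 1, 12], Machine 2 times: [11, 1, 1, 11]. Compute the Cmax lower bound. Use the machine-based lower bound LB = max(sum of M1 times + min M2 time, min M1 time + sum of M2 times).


LB1 = sum(M1 times) + min(M2 times) = 24 + 1 = 25
LB2 = min(M1 times) + sum(M2 times) = 1 + 24 = 25
Lower bound = max(LB1, LB2) = max(25, 25) = 25

25


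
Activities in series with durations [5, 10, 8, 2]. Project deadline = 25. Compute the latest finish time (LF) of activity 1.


LF(activity 1) = deadline - sum of successor durations
Successors: activities 2 through 4 with durations [10, 8, 2]
Sum of successor durations = 20
LF = 25 - 20 = 5

5


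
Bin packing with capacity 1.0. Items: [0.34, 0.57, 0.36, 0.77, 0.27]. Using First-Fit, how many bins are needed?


Place items sequentially using First-Fit:
  Item 0.34 -> new Bin 1
  Item 0.57 -> Bin 1 (now 0.91)
  Item 0.36 -> new Bin 2
  Item 0.77 -> new Bin 3
  Item 0.27 -> Bin 2 (now 0.63)
Total bins used = 3

3


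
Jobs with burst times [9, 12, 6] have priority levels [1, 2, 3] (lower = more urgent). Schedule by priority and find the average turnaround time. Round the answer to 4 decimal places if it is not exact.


Sort by priority (ascending = highest first):
Order: [(1, 9), (2, 12), (3, 6)]
Completion times:
  Priority 1, burst=9, C=9
  Priority 2, burst=12, C=21
  Priority 3, burst=6, C=27
Average turnaround = 57/3 = 19.0

19.0


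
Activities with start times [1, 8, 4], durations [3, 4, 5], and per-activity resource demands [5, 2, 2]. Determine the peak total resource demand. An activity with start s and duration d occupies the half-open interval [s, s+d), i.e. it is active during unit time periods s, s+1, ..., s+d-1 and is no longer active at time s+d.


Each activity i is active on [start_i, start_i + duration_i).
Compute total resource usage per time slot:
  t=0: active resources = [], total = 0
  t=1: active resources = [5], total = 5
  t=2: active resources = [5], total = 5
  t=3: active resources = [5], total = 5
  t=4: active resources = [2], total = 2
  t=5: active resources = [2], total = 2
  t=6: active resources = [2], total = 2
  t=7: active resources = [2], total = 2
  t=8: active resources = [2, 2], total = 4
  t=9: active resources = [2], total = 2
  t=10: active resources = [2], total = 2
  t=11: active resources = [2], total = 2
Peak resource demand = 5

5


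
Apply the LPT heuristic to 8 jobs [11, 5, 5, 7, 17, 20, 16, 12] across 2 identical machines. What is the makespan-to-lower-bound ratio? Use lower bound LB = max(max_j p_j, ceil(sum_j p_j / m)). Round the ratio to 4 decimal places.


LPT order: [20, 17, 16, 12, 11, 7, 5, 5]
Machine loads after assignment: [48, 45]
LPT makespan = 48
Lower bound = max(max_job, ceil(total/2)) = max(20, 47) = 47
Ratio = 48 / 47 = 1.0213

1.0213


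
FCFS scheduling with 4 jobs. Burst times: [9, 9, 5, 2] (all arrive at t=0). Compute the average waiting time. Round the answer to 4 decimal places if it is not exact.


FCFS order (as given): [9, 9, 5, 2]
Waiting times:
  Job 1: wait = 0
  Job 2: wait = 9
  Job 3: wait = 18
  Job 4: wait = 23
Sum of waiting times = 50
Average waiting time = 50/4 = 12.5

12.5


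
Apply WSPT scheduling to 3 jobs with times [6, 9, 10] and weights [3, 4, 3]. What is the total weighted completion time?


Compute p/w ratios and sort ascending (WSPT): [(6, 3), (9, 4), (10, 3)]
Compute weighted completion times:
  Job (p=6,w=3): C=6, w*C=3*6=18
  Job (p=9,w=4): C=15, w*C=4*15=60
  Job (p=10,w=3): C=25, w*C=3*25=75
Total weighted completion time = 153

153


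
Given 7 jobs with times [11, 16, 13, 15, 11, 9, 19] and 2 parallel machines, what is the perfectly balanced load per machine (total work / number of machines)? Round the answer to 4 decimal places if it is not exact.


Total processing time = 11 + 16 + 13 + 15 + 11 + 9 + 19 = 94
Number of machines = 2
Ideal balanced load = 94 / 2 = 47.0

47.0


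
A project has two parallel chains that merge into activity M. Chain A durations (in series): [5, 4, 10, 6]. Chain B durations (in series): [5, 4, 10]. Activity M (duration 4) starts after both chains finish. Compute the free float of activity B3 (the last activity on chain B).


ES(B3) = sum of predecessors on chain B = 9
EF(B3) = ES + duration = 9 + 10 = 19
Successor of B3 is M. ES(M) = max(sum(A), sum(B)) = max(25, 19) = 25
Free float = ES(successor) - EF(current) = 25 - 19 = 6

6


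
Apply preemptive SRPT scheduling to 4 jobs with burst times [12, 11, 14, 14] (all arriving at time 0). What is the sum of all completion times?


Since all jobs arrive at t=0, SRPT equals SPT ordering.
SPT order: [11, 12, 14, 14]
Completion times:
  Job 1: p=11, C=11
  Job 2: p=12, C=23
  Job 3: p=14, C=37
  Job 4: p=14, C=51
Total completion time = 11 + 23 + 37 + 51 = 122

122


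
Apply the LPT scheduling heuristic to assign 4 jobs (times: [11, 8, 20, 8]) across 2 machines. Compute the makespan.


Sort jobs in decreasing order (LPT): [20, 11, 8, 8]
Assign each job to the least loaded machine:
  Machine 1: jobs [20], load = 20
  Machine 2: jobs [11, 8, 8], load = 27
Makespan = max load = 27

27


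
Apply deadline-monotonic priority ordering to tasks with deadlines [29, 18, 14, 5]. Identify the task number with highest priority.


Sort tasks by relative deadline (ascending):
  Task 4: deadline = 5
  Task 3: deadline = 14
  Task 2: deadline = 18
  Task 1: deadline = 29
Priority order (highest first): [4, 3, 2, 1]
Highest priority task = 4

4


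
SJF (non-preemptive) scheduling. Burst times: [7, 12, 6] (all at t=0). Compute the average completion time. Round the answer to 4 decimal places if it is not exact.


SJF order (ascending): [6, 7, 12]
Completion times:
  Job 1: burst=6, C=6
  Job 2: burst=7, C=13
  Job 3: burst=12, C=25
Average completion = 44/3 = 14.6667

14.6667


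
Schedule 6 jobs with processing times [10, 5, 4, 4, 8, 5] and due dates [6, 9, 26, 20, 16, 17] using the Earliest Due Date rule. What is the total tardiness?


Sort by due date (EDD order): [(10, 6), (5, 9), (8, 16), (5, 17), (4, 20), (4, 26)]
Compute completion times and tardiness:
  Job 1: p=10, d=6, C=10, tardiness=max(0,10-6)=4
  Job 2: p=5, d=9, C=15, tardiness=max(0,15-9)=6
  Job 3: p=8, d=16, C=23, tardiness=max(0,23-16)=7
  Job 4: p=5, d=17, C=28, tardiness=max(0,28-17)=11
  Job 5: p=4, d=20, C=32, tardiness=max(0,32-20)=12
  Job 6: p=4, d=26, C=36, tardiness=max(0,36-26)=10
Total tardiness = 50

50


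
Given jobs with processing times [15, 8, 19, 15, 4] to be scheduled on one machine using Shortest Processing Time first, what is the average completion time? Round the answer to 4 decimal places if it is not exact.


Sort jobs by processing time (SPT order): [4, 8, 15, 15, 19]
Compute completion times sequentially:
  Job 1: processing = 4, completes at 4
  Job 2: processing = 8, completes at 12
  Job 3: processing = 15, completes at 27
  Job 4: processing = 15, completes at 42
  Job 5: processing = 19, completes at 61
Sum of completion times = 146
Average completion time = 146/5 = 29.2

29.2


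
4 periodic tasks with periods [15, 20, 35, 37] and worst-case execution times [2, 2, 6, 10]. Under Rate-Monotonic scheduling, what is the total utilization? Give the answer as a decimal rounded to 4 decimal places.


Compute individual utilizations (exact fractions):
  Task 1: C/T = 2/15 (approx. 0.1333)
  Task 2: C/T = 2/20 = 1/10 (approx. 0.1)
  Task 3: C/T = 6/35 (approx. 0.1714)
  Task 4: C/T = 10/37 (approx. 0.2703)
Total utilization U = 2/15 + 1/10 + 6/35 + 10/37 = 1049/1554
Rounded to 4 decimal places: U = 0.6750
RM (Liu & Layland) bound for 4 tasks = 0.756828; compare with U = 1049/1554 (approx. 0.675032)
U <= bound, so schedulable by RM sufficient condition.

0.6750


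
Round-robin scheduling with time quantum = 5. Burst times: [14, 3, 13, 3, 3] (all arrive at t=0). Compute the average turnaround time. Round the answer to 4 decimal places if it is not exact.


Time quantum = 5
Execution trace:
  J1 runs 5 units, time = 5
  J2 runs 3 units, time = 8
  J3 runs 5 units, time = 13
  J4 runs 3 units, time = 16
  J5 runs 3 units, time = 19
  J1 runs 5 units, time = 24
  J3 runs 5 units, time = 29
  J1 runs 4 units, time = 33
  J3 runs 3 units, time = 36
Finish times: [33, 8, 36, 16, 19]
Average turnaround = 112/5 = 22.4

22.4


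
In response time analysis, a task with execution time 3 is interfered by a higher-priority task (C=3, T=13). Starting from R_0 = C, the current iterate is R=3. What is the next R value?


R_next = C + ceil(R_prev / T_hp) * C_hp
ceil(3 / 13) = ceil(0.2308) = 1
Interference = 1 * 3 = 3
R_next = 3 + 3 = 6

6


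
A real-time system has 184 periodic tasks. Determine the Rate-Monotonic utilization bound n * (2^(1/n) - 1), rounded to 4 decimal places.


Compute 2^(1/184) = 1.0037742087
Subtract 1: 1.0037742087 - 1 = 0.0037742087
Multiply by n: 184 * 0.0037742087 = 0.6944544008
Round to 4 dp: 0.6945

0.6945


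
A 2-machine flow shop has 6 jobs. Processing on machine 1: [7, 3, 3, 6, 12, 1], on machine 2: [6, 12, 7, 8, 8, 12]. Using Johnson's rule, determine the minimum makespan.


Apply Johnson's rule:
  Group 1 (a <= b): [(6, 1, 12), (2, 3, 12), (3, 3, 7), (4, 6, 8)]
  Group 2 (a > b): [(5, 12, 8), (1, 7, 6)]
Optimal job order: [6, 2, 3, 4, 5, 1]
Schedule:
  Job 6: M1 done at 1, M2 done at 13
  Job 2: M1 done at 4, M2 done at 25
  Job 3: M1 done at 7, M2 done at 32
  Job 4: M1 done at 13, M2 done at 40
  Job 5: M1 done at 25, M2 done at 48
  Job 1: M1 done at 32, M2 done at 54
Makespan = 54

54


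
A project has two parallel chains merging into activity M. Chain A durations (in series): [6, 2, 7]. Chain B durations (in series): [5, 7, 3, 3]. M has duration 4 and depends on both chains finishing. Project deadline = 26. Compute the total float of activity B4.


Forward pass: ES(B4) = sum of predecessors on chain B = 15
EF = ES + duration = 15 + 3 = 18
Backward pass: LF(M) = deadline = 26; LS(M) = 26 - 4 = 22
LF(B4) = LS(M) - sum(successors on chain B) = 22 - 0 = 22
LS = LF - duration = 22 - 3 = 19
Total float = LS - ES = 19 - 15 = 4

4


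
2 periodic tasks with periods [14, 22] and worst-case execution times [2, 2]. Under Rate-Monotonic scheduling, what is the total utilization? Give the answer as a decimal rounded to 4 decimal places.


Compute individual utilizations (exact fractions):
  Task 1: C/T = 2/14 = 1/7 (approx. 0.1429)
  Task 2: C/T = 2/22 = 1/11 (approx. 0.0909)
Total utilization U = 1/7 + 1/11 = 18/77
Rounded to 4 decimal places: U = 0.2338
RM (Liu & Layland) bound for 2 tasks = 0.828427; compare with U = 18/77 (approx. 0.233766)
U <= bound, so schedulable by RM sufficient condition.

0.2338


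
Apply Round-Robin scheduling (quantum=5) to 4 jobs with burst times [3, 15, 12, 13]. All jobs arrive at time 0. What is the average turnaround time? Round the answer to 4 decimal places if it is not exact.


Time quantum = 5
Execution trace:
  J1 runs 3 units, time = 3
  J2 runs 5 units, time = 8
  J3 runs 5 units, time = 13
  J4 runs 5 units, time = 18
  J2 runs 5 units, time = 23
  J3 runs 5 units, time = 28
  J4 runs 5 units, time = 33
  J2 runs 5 units, time = 38
  J3 runs 2 units, time = 40
  J4 runs 3 units, time = 43
Finish times: [3, 38, 40, 43]
Average turnaround = 124/4 = 31.0

31.0


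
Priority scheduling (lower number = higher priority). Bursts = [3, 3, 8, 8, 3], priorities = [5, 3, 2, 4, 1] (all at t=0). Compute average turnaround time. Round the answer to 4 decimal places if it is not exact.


Sort by priority (ascending = highest first):
Order: [(1, 3), (2, 8), (3, 3), (4, 8), (5, 3)]
Completion times:
  Priority 1, burst=3, C=3
  Priority 2, burst=8, C=11
  Priority 3, burst=3, C=14
  Priority 4, burst=8, C=22
  Priority 5, burst=3, C=25
Average turnaround = 75/5 = 15.0

15.0


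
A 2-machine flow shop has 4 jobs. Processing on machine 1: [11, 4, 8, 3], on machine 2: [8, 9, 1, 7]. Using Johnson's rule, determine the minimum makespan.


Apply Johnson's rule:
  Group 1 (a <= b): [(4, 3, 7), (2, 4, 9)]
  Group 2 (a > b): [(1, 11, 8), (3, 8, 1)]
Optimal job order: [4, 2, 1, 3]
Schedule:
  Job 4: M1 done at 3, M2 done at 10
  Job 2: M1 done at 7, M2 done at 19
  Job 1: M1 done at 18, M2 done at 27
  Job 3: M1 done at 26, M2 done at 28
Makespan = 28

28


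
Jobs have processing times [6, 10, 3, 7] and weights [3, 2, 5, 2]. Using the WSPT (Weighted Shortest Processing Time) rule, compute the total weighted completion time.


Compute p/w ratios and sort ascending (WSPT): [(3, 5), (6, 3), (7, 2), (10, 2)]
Compute weighted completion times:
  Job (p=3,w=5): C=3, w*C=5*3=15
  Job (p=6,w=3): C=9, w*C=3*9=27
  Job (p=7,w=2): C=16, w*C=2*16=32
  Job (p=10,w=2): C=26, w*C=2*26=52
Total weighted completion time = 126

126


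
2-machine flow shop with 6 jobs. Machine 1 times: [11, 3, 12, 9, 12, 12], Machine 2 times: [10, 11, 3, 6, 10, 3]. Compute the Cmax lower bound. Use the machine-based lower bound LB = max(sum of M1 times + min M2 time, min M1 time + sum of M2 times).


LB1 = sum(M1 times) + min(M2 times) = 59 + 3 = 62
LB2 = min(M1 times) + sum(M2 times) = 3 + 43 = 46
Lower bound = max(LB1, LB2) = max(62, 46) = 62

62


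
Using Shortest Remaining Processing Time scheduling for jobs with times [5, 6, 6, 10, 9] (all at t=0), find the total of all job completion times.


Since all jobs arrive at t=0, SRPT equals SPT ordering.
SPT order: [5, 6, 6, 9, 10]
Completion times:
  Job 1: p=5, C=5
  Job 2: p=6, C=11
  Job 3: p=6, C=17
  Job 4: p=9, C=26
  Job 5: p=10, C=36
Total completion time = 5 + 11 + 17 + 26 + 36 = 95

95


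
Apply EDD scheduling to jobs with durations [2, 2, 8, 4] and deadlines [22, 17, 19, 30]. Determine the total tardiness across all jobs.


Sort by due date (EDD order): [(2, 17), (8, 19), (2, 22), (4, 30)]
Compute completion times and tardiness:
  Job 1: p=2, d=17, C=2, tardiness=max(0,2-17)=0
  Job 2: p=8, d=19, C=10, tardiness=max(0,10-19)=0
  Job 3: p=2, d=22, C=12, tardiness=max(0,12-22)=0
  Job 4: p=4, d=30, C=16, tardiness=max(0,16-30)=0
Total tardiness = 0

0


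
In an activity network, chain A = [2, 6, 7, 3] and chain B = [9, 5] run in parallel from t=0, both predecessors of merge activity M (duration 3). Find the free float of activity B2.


ES(B2) = sum of predecessors on chain B = 9
EF(B2) = ES + duration = 9 + 5 = 14
Successor of B2 is M. ES(M) = max(sum(A), sum(B)) = max(18, 14) = 18
Free float = ES(successor) - EF(current) = 18 - 14 = 4

4


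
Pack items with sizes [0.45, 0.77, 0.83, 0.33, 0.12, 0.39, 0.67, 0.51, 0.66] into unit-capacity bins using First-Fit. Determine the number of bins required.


Place items sequentially using First-Fit:
  Item 0.45 -> new Bin 1
  Item 0.77 -> new Bin 2
  Item 0.83 -> new Bin 3
  Item 0.33 -> Bin 1 (now 0.78)
  Item 0.12 -> Bin 1 (now 0.9)
  Item 0.39 -> new Bin 4
  Item 0.67 -> new Bin 5
  Item 0.51 -> Bin 4 (now 0.9)
  Item 0.66 -> new Bin 6
Total bins used = 6

6


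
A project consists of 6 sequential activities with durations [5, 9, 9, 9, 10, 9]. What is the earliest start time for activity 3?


Activity 3 starts after activities 1 through 2 complete.
Predecessor durations: [5, 9]
ES = 5 + 9 = 14

14


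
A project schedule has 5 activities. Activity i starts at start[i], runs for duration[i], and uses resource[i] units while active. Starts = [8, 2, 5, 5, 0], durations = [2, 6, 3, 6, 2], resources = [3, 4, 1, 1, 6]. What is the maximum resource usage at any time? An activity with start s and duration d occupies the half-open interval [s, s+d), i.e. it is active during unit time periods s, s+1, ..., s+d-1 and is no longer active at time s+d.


Each activity i is active on [start_i, start_i + duration_i).
Compute total resource usage per time slot:
  t=0: active resources = [6], total = 6
  t=1: active resources = [6], total = 6
  t=2: active resources = [4], total = 4
  t=3: active resources = [4], total = 4
  t=4: active resources = [4], total = 4
  t=5: active resources = [4, 1, 1], total = 6
  t=6: active resources = [4, 1, 1], total = 6
  t=7: active resources = [4, 1, 1], total = 6
  t=8: active resources = [3, 1], total = 4
  t=9: active resources = [3, 1], total = 4
  t=10: active resources = [1], total = 1
Peak resource demand = 6

6


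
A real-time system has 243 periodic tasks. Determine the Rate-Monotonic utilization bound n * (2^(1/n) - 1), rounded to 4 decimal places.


Compute 2^(1/243) = 1.0028565297
Subtract 1: 1.0028565297 - 1 = 0.0028565297
Multiply by n: 243 * 0.0028565297 = 0.6941367171
Round to 4 dp: 0.6941

0.6941


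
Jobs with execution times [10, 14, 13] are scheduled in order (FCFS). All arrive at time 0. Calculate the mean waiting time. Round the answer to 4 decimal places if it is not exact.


FCFS order (as given): [10, 14, 13]
Waiting times:
  Job 1: wait = 0
  Job 2: wait = 10
  Job 3: wait = 24
Sum of waiting times = 34
Average waiting time = 34/3 = 11.3333

11.3333


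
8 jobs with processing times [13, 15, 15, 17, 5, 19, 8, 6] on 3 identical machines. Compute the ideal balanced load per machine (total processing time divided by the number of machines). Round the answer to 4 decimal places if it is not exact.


Total processing time = 13 + 15 + 15 + 17 + 5 + 19 + 8 + 6 = 98
Number of machines = 3
Ideal balanced load = 98 / 3 = 32.6667

32.6667


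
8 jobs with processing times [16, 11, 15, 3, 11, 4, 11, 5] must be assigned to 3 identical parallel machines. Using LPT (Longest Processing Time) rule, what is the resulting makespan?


Sort jobs in decreasing order (LPT): [16, 15, 11, 11, 11, 5, 4, 3]
Assign each job to the least loaded machine:
  Machine 1: jobs [16, 5, 4], load = 25
  Machine 2: jobs [15, 11], load = 26
  Machine 3: jobs [11, 11, 3], load = 25
Makespan = max load = 26

26


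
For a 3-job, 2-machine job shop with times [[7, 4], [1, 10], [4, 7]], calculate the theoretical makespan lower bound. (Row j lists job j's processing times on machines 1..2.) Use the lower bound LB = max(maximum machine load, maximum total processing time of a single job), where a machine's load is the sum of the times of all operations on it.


Machine loads:
  Machine 1: 7 + 1 + 4 = 12
  Machine 2: 4 + 10 + 7 = 21
Max machine load = 21
Job totals:
  Job 1: 11
  Job 2: 11
  Job 3: 11
Max job total = 11
Lower bound = max(21, 11) = 21

21


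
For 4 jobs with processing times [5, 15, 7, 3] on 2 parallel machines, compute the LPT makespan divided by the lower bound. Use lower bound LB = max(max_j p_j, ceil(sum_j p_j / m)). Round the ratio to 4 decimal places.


LPT order: [15, 7, 5, 3]
Machine loads after assignment: [15, 15]
LPT makespan = 15
Lower bound = max(max_job, ceil(total/2)) = max(15, 15) = 15
Ratio = 15 / 15 = 1.0

1.0


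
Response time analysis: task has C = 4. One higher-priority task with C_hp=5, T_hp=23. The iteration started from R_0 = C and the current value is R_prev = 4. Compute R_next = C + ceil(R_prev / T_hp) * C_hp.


R_next = C + ceil(R_prev / T_hp) * C_hp
ceil(4 / 23) = ceil(0.1739) = 1
Interference = 1 * 5 = 5
R_next = 4 + 5 = 9

9


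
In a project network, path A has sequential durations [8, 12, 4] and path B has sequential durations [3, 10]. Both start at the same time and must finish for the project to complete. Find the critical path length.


Path A total = 8 + 12 + 4 = 24
Path B total = 3 + 10 = 13
Critical path = longest path = max(24, 13) = 24

24


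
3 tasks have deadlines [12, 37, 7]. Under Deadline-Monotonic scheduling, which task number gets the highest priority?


Sort tasks by relative deadline (ascending):
  Task 3: deadline = 7
  Task 1: deadline = 12
  Task 2: deadline = 37
Priority order (highest first): [3, 1, 2]
Highest priority task = 3

3


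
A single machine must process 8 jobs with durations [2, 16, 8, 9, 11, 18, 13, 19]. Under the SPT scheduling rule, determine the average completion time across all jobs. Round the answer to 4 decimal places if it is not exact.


Sort jobs by processing time (SPT order): [2, 8, 9, 11, 13, 16, 18, 19]
Compute completion times sequentially:
  Job 1: processing = 2, completes at 2
  Job 2: processing = 8, completes at 10
  Job 3: processing = 9, completes at 19
  Job 4: processing = 11, completes at 30
  Job 5: processing = 13, completes at 43
  Job 6: processing = 16, completes at 59
  Job 7: processing = 18, completes at 77
  Job 8: processing = 19, completes at 96
Sum of completion times = 336
Average completion time = 336/8 = 42.0

42.0


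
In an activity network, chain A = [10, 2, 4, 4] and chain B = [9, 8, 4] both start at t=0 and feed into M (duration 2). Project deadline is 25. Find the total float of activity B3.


Forward pass: ES(B3) = sum of predecessors on chain B = 17
EF = ES + duration = 17 + 4 = 21
Backward pass: LF(M) = deadline = 25; LS(M) = 25 - 2 = 23
LF(B3) = LS(M) - sum(successors on chain B) = 23 - 0 = 23
LS = LF - duration = 23 - 4 = 19
Total float = LS - ES = 19 - 17 = 2

2


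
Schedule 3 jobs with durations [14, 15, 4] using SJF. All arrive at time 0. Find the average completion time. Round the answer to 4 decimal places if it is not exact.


SJF order (ascending): [4, 14, 15]
Completion times:
  Job 1: burst=4, C=4
  Job 2: burst=14, C=18
  Job 3: burst=15, C=33
Average completion = 55/3 = 18.3333

18.3333


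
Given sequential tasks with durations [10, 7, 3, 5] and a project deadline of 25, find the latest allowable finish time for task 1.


LF(activity 1) = deadline - sum of successor durations
Successors: activities 2 through 4 with durations [7, 3, 5]
Sum of successor durations = 15
LF = 25 - 15 = 10

10


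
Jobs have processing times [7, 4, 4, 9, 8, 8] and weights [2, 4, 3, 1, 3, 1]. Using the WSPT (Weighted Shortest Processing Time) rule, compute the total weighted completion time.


Compute p/w ratios and sort ascending (WSPT): [(4, 4), (4, 3), (8, 3), (7, 2), (8, 1), (9, 1)]
Compute weighted completion times:
  Job (p=4,w=4): C=4, w*C=4*4=16
  Job (p=4,w=3): C=8, w*C=3*8=24
  Job (p=8,w=3): C=16, w*C=3*16=48
  Job (p=7,w=2): C=23, w*C=2*23=46
  Job (p=8,w=1): C=31, w*C=1*31=31
  Job (p=9,w=1): C=40, w*C=1*40=40
Total weighted completion time = 205

205


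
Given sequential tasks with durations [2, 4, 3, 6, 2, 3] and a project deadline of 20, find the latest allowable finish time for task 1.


LF(activity 1) = deadline - sum of successor durations
Successors: activities 2 through 6 with durations [4, 3, 6, 2, 3]
Sum of successor durations = 18
LF = 20 - 18 = 2

2


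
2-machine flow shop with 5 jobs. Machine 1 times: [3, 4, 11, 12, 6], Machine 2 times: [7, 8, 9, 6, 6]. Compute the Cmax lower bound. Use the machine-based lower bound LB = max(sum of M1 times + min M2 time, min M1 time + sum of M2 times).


LB1 = sum(M1 times) + min(M2 times) = 36 + 6 = 42
LB2 = min(M1 times) + sum(M2 times) = 3 + 36 = 39
Lower bound = max(LB1, LB2) = max(42, 39) = 42

42


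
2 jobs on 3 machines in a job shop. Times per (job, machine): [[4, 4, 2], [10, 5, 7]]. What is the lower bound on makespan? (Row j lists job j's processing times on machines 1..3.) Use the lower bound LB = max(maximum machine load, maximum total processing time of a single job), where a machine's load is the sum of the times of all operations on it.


Machine loads:
  Machine 1: 4 + 10 = 14
  Machine 2: 4 + 5 = 9
  Machine 3: 2 + 7 = 9
Max machine load = 14
Job totals:
  Job 1: 10
  Job 2: 22
Max job total = 22
Lower bound = max(14, 22) = 22

22


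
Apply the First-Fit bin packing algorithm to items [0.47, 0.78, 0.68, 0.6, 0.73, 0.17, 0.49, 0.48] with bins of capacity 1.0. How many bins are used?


Place items sequentially using First-Fit:
  Item 0.47 -> new Bin 1
  Item 0.78 -> new Bin 2
  Item 0.68 -> new Bin 3
  Item 0.6 -> new Bin 4
  Item 0.73 -> new Bin 5
  Item 0.17 -> Bin 1 (now 0.64)
  Item 0.49 -> new Bin 6
  Item 0.48 -> Bin 6 (now 0.97)
Total bins used = 6

6


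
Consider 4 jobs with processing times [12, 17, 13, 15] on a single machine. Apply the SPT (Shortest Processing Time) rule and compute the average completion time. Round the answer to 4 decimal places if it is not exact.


Sort jobs by processing time (SPT order): [12, 13, 15, 17]
Compute completion times sequentially:
  Job 1: processing = 12, completes at 12
  Job 2: processing = 13, completes at 25
  Job 3: processing = 15, completes at 40
  Job 4: processing = 17, completes at 57
Sum of completion times = 134
Average completion time = 134/4 = 33.5

33.5


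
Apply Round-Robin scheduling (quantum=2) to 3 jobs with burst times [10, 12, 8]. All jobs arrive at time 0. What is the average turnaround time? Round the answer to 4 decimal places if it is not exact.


Time quantum = 2
Execution trace:
  J1 runs 2 units, time = 2
  J2 runs 2 units, time = 4
  J3 runs 2 units, time = 6
  J1 runs 2 units, time = 8
  J2 runs 2 units, time = 10
  J3 runs 2 units, time = 12
  J1 runs 2 units, time = 14
  J2 runs 2 units, time = 16
  J3 runs 2 units, time = 18
  J1 runs 2 units, time = 20
  J2 runs 2 units, time = 22
  J3 runs 2 units, time = 24
  J1 runs 2 units, time = 26
  J2 runs 2 units, time = 28
  J2 runs 2 units, time = 30
Finish times: [26, 30, 24]
Average turnaround = 80/3 = 26.6667

26.6667


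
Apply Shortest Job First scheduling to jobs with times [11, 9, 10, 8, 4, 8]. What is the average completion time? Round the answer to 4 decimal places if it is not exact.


SJF order (ascending): [4, 8, 8, 9, 10, 11]
Completion times:
  Job 1: burst=4, C=4
  Job 2: burst=8, C=12
  Job 3: burst=8, C=20
  Job 4: burst=9, C=29
  Job 5: burst=10, C=39
  Job 6: burst=11, C=50
Average completion = 154/6 = 25.6667

25.6667


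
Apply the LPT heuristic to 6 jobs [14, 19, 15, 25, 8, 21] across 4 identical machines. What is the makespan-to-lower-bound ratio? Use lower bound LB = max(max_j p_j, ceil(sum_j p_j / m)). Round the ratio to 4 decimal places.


LPT order: [25, 21, 19, 15, 14, 8]
Machine loads after assignment: [25, 21, 27, 29]
LPT makespan = 29
Lower bound = max(max_job, ceil(total/4)) = max(25, 26) = 26
Ratio = 29 / 26 = 1.1154

1.1154


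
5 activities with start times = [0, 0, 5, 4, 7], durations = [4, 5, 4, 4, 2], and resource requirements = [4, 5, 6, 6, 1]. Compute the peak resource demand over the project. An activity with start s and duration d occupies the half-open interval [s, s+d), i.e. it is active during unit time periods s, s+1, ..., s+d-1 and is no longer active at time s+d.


Each activity i is active on [start_i, start_i + duration_i).
Compute total resource usage per time slot:
  t=0: active resources = [4, 5], total = 9
  t=1: active resources = [4, 5], total = 9
  t=2: active resources = [4, 5], total = 9
  t=3: active resources = [4, 5], total = 9
  t=4: active resources = [5, 6], total = 11
  t=5: active resources = [6, 6], total = 12
  t=6: active resources = [6, 6], total = 12
  t=7: active resources = [6, 6, 1], total = 13
  t=8: active resources = [6, 1], total = 7
Peak resource demand = 13

13


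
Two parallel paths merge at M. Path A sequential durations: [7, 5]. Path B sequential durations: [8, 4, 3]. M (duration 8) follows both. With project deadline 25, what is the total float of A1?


Forward pass: ES(A1) = sum of predecessors on chain A = 0
EF = ES + duration = 0 + 7 = 7
Backward pass: LF(M) = deadline = 25; LS(M) = 25 - 8 = 17
LF(A1) = LS(M) - sum(successors on chain A) = 17 - 5 = 12
LS = LF - duration = 12 - 7 = 5
Total float = LS - ES = 5 - 0 = 5

5
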